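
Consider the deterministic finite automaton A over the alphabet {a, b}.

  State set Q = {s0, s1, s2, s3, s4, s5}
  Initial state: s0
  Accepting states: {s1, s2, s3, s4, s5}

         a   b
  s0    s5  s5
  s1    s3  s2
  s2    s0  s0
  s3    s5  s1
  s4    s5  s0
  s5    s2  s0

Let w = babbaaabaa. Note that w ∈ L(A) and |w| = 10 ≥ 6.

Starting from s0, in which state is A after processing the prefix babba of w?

State sequence: s0 -b-> s5 -a-> s2 -b-> s0 -b-> s5 -a-> s2

After reading 5 characters, A is in state s2.
(This kind of state-tracing is the core of the pumping-lemma construction: with 6 states, pigeonhole forces a repeat within the first 6 steps.)

s2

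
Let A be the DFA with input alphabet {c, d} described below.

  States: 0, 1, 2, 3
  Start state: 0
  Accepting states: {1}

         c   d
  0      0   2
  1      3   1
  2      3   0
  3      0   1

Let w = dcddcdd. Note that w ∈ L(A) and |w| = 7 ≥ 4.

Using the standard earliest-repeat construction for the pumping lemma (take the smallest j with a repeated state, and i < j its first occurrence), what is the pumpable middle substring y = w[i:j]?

State sequence: 0 -d-> 2 -c-> 3 -d-> 1 -d-> 1 -c-> 3 -d-> 1 -d-> 1
First repeat at step 4: 1 was already visited.

So i = 3, j = 4, giving x = w[0:3] = dcd, y = w[3:4] = d, z = w[4:7] = cdd.
Check: |xy| = 4 ≤ 4 and |y| = 1 ≥ 1. Reading y takes A from 1 back to 1, so every xyⁱz is accepted.

d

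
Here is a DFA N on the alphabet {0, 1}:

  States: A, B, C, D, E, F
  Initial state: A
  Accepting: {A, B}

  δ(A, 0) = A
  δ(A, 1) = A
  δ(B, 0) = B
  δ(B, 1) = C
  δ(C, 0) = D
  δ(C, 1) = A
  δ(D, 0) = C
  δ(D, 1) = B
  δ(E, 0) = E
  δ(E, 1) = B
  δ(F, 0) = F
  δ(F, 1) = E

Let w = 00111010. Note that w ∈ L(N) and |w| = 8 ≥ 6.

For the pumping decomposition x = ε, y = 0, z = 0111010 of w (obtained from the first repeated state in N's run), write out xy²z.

xy^2z = ε·0·0·0111010 = 000111010.
Reading y = 0 takes N from A back to A, so after x·y·y the machine is still in A, and z then leads to the accepting state A. Hence 000111010 ∈ L(N).

000111010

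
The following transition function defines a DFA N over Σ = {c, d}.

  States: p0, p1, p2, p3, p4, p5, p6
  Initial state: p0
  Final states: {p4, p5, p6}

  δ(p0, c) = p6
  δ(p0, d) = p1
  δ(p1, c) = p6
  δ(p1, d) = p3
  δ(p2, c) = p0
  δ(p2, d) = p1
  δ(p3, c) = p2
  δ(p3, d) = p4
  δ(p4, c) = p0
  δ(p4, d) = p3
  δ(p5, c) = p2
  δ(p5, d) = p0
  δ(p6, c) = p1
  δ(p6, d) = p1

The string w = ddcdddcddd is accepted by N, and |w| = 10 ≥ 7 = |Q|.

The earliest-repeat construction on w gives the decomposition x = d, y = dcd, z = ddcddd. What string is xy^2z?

ddcddcdddcddd

xy^2z = d·dcd·dcd·ddcddd = ddcddcdddcddd.
Reading y = dcd takes N from p1 back to p1, so after x·y·y the machine is still in p1, and z then leads to the accepting state p4. Hence ddcddcdddcddd ∈ L(N).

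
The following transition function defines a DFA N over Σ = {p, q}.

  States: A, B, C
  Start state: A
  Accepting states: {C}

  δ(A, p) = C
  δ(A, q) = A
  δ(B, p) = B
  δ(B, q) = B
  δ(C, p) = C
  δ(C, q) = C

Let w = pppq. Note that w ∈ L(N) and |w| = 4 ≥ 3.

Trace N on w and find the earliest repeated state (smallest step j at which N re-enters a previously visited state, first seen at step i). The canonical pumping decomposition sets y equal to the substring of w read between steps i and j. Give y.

p

State sequence: A -p-> C -p-> C -p-> C -q-> C
First repeat at step 2: C was already visited.

So i = 1, j = 2, giving x = w[0:1] = p, y = w[1:2] = p, z = w[2:4] = pq.
Check: |xy| = 2 ≤ 3 and |y| = 1 ≥ 1. Reading y takes N from C back to C, so every xyⁱz is accepted.
Since N has 3 states, any run of length ≥ 3 visits 3+1 states, so by pigeonhole some state repeats within the first 3 steps — that repeat gives the pumpable loop.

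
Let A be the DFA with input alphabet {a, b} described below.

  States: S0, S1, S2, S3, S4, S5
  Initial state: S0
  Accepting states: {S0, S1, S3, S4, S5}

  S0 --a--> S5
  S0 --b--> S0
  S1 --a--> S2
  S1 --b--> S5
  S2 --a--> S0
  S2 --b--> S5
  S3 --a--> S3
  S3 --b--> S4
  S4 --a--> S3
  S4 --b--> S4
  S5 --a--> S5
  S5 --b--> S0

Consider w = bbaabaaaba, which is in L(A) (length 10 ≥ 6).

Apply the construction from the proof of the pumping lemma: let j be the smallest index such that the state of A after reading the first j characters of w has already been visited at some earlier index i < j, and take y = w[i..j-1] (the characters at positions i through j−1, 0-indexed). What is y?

State sequence: S0 -b-> S0 -b-> S0 -a-> S5 -a-> S5 -b-> S0 -a-> S5 -a-> S5 -a-> S5 -b-> S0 -a-> S5
First repeat at step 1: S0 was already visited.

So i = 0, j = 1, giving x = w[0:0] = ε, y = w[0:1] = b, z = w[1:10] = baabaaaba.
Check: |xy| = 1 ≤ 6 and |y| = 1 ≥ 1. Reading y takes A from S0 back to S0, so every xyⁱz is accepted.
Pumping length from the standard proof: p = 6 (the number of states). The repeated state found above gives |xy| = j ≤ 6 and |y| = j − i ≥ 1.

b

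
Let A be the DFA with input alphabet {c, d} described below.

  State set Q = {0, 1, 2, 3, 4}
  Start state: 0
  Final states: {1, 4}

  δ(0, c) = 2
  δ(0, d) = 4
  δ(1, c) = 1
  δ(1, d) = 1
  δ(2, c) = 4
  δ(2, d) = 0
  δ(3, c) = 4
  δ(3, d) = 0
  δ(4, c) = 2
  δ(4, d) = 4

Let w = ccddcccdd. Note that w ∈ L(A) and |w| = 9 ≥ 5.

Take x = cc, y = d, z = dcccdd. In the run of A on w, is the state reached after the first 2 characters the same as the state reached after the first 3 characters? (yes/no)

yes

Run of A on the first 3 characters of w = c c d:
  step 0: 0  (start)
  step 1: 2  (read c: 0→2)
  step 2: 4  (read c: 2→4)
  step 3: 4  (read d: 4→4)

After x (step 2): 4. After xy (step 3): 4.
They match, so y = d drives A around a cycle from 4 back to itself; pumping y any number of times keeps A in 4 before reading z, and xyⁱz ∈ L(A) for every i ≥ 0.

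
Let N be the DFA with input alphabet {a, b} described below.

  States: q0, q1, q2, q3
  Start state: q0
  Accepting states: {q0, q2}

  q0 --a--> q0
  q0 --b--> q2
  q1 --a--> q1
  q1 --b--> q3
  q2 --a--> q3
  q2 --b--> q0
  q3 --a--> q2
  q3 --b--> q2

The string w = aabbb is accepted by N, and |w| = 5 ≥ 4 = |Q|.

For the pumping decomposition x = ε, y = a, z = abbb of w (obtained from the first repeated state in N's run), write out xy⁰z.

abbb

xy⁰z = xz = ε·abbb = abbb.
Reading y = a takes N from q0 back to q0, so after x the machine is still in q0, and z then leads to the accepting state q2. Hence abbb ∈ L(N).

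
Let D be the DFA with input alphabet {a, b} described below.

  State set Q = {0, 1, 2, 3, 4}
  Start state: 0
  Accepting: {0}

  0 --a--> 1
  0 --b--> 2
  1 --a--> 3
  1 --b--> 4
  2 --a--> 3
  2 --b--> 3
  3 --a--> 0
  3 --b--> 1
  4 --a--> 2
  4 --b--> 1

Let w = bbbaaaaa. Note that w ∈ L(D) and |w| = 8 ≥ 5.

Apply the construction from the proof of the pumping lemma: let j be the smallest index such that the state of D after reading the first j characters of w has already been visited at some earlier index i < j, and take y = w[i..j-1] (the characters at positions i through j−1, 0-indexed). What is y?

State sequence: 0 -b-> 2 -b-> 3 -b-> 1 -a-> 3 -a-> 0 -a-> 1 -a-> 3 -a-> 0
First repeat at step 4: 3 was already visited.

So i = 2, j = 4, giving x = w[0:2] = bb, y = w[2:4] = ba, z = w[4:8] = aaaa.
Check: |xy| = 4 ≤ 5 and |y| = 2 ≥ 1. Reading y takes D from 3 back to 3, so every xyⁱz is accepted.
The DFA has 5 states, so the proof of the pumping lemma guarantees a repeated state among the first 5+1 visited; the segment between the two visits is the pumpable y.

ba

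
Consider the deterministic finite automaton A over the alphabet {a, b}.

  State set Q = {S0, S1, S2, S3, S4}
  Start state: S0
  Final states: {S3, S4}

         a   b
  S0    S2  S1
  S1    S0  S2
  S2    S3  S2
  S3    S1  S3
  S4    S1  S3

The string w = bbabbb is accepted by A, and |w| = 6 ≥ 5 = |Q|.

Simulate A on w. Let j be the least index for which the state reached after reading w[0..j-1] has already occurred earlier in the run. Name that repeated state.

S3

Run of A on w = b b a b b b:
  step 0: S0  (start)
  step 1: S1  (read b: S0→S1)
  step 2: S2  (read b: S1→S2)
  step 3: S3  (read a: S2→S3)
  step 4: S3  (read b: S3→S3)   ← first repeat (S3 seen earlier)
  step 5: S3  (read b: S3→S3)
  step 6: S3  (read b: S3→S3)

The earliest repeat is at step j = 4: A is in S3, which it already visited at step i = 3.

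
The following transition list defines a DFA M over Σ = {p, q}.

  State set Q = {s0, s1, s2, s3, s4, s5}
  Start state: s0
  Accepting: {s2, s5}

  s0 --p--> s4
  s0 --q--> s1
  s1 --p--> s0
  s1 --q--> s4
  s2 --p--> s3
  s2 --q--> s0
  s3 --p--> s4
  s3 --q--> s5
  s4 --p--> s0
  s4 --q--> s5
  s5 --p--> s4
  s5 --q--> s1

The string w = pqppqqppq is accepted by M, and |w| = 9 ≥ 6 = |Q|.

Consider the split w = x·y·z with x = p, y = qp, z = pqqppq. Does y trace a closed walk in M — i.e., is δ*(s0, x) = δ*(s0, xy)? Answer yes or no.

Run of M on the first 3 characters of w = p q p:
  step 0: s0  (start)
  step 1: s4  (read p: s0→s4)
  step 2: s5  (read q: s4→s5)
  step 3: s4  (read p: s5→s4)

After x (step 1): s4. After xy (step 3): s4.
They match, so y = qp drives M around a cycle from s4 back to itself; pumping y any number of times keeps M in s4 before reading z, and xyⁱz ∈ L(M) for every i ≥ 0.

yes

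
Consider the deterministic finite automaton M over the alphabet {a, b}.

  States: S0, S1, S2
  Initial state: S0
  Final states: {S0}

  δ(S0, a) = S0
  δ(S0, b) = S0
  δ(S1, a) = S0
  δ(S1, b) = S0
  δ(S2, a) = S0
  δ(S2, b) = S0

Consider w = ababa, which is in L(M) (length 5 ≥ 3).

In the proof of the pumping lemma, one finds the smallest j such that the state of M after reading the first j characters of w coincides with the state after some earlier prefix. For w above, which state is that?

S0

State sequence: S0 -a-> S0 -b-> S0 -a-> S0 -b-> S0 -a-> S0
First repeat at step 1: S0 was already visited.

The earliest repeat is at step j = 1: M is in S0, which it already visited at step i = 0.
The DFA has 3 states, so the proof of the pumping lemma guarantees a repeated state among the first 3+1 visited; the segment between the two visits is the pumpable y.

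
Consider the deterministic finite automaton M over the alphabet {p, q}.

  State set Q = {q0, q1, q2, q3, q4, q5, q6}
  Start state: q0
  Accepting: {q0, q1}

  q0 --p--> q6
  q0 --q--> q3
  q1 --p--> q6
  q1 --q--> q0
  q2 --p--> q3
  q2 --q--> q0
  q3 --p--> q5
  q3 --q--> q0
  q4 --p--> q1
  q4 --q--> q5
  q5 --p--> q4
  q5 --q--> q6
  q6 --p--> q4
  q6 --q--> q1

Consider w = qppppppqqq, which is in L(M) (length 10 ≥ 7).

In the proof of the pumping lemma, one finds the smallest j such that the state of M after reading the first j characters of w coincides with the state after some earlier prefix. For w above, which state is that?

State sequence: q0 -q-> q3 -p-> q5 -p-> q4 -p-> q1 -p-> q6 -p-> q4 -p-> q1 -q-> q0 -q-> q3 -q-> q0
First repeat at step 6: q4 was already visited.

The earliest repeat is at step j = 6: M is in q4, which it already visited at step i = 3.

q4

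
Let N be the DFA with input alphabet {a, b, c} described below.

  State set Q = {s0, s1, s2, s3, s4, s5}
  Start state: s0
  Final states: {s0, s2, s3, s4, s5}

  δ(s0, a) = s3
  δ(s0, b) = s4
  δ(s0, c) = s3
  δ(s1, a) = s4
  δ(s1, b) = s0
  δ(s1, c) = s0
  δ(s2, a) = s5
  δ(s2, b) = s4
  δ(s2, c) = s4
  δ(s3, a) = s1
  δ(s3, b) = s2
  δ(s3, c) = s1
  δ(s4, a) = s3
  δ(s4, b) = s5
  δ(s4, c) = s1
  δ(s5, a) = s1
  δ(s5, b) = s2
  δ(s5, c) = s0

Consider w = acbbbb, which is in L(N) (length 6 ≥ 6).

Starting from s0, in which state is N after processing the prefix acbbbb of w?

s2

Run of N on the first 6 characters of w = a c b b b b:
  step 0: s0  (start)
  step 1: s3  (read a: s0→s3)
  step 2: s1  (read c: s3→s1)
  step 3: s0  (read b: s1→s0)
  step 4: s4  (read b: s0→s4)
  step 5: s5  (read b: s4→s5)
  step 6: s2  (read b: s5→s2)

After reading 6 characters, N is in state s2.
(This kind of state-tracing is the core of the pumping-lemma construction: with 6 states, pigeonhole forces a repeat within the first 6 steps.)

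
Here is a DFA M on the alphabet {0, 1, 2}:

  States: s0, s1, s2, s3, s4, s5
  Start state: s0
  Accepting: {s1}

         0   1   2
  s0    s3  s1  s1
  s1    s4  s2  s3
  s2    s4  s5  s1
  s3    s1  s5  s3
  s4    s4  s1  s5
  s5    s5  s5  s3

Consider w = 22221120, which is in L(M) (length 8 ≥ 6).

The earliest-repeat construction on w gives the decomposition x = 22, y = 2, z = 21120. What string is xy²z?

xy^2z = 22·2·2·21120 = 222221120.
Reading y = 2 takes M from s3 back to s3, so after x·y·y the machine is still in s3, and z then leads to the accepting state s1. Hence 222221120 ∈ L(M).

222221120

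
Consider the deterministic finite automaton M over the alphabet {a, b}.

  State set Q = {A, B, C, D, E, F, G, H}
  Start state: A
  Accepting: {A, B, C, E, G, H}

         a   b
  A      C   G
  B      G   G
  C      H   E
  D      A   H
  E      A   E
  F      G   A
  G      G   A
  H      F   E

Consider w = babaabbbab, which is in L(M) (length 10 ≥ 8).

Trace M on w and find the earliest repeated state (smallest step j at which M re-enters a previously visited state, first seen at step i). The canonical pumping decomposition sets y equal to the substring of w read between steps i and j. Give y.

Run of M on w = b a b a a b b b a b:
  step 0: A  (start)
  step 1: G  (read b: A→G)
  step 2: G  (read a: G→G)   ← first repeat (G seen earlier)
  step 3: A  (read b: G→A)
  step 4: C  (read a: A→C)
  step 5: H  (read a: C→H)
  step 6: E  (read b: H→E)
  step 7: E  (read b: E→E)
  step 8: E  (read b: E→E)
  step 9: A  (read a: E→A)
  step 10: G  (read b: A→G)

So i = 1, j = 2, giving x = w[0:1] = b, y = w[1:2] = a, z = w[2:10] = baabbbab.
Check: |xy| = 2 ≤ 8 and |y| = 1 ≥ 1. Reading y takes M from G back to G, so every xyⁱz is accepted.
Since M has 8 states, any run of length ≥ 8 visits 8+1 states, so by pigeonhole some state repeats within the first 8 steps — that repeat gives the pumpable loop.

a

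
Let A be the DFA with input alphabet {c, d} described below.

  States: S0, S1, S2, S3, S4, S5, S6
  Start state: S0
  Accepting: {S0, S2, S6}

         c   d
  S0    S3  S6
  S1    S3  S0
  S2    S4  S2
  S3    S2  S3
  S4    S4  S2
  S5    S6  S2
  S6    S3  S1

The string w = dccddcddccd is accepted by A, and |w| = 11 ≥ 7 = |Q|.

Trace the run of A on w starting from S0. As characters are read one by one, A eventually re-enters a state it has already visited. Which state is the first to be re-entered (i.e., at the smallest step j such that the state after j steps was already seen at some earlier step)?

Run of A on w = d c c d d c d d c c d:
  step 0: S0  (start)
  step 1: S6  (read d: S0→S6)
  step 2: S3  (read c: S6→S3)
  step 3: S2  (read c: S3→S2)
  step 4: S2  (read d: S2→S2)   ← first repeat (S2 seen earlier)
  step 5: S2  (read d: S2→S2)
  step 6: S4  (read c: S2→S4)
  step 7: S2  (read d: S4→S2)
  step 8: S2  (read d: S2→S2)
  step 9: S4  (read c: S2→S4)
  step 10: S4  (read c: S4→S4)
  step 11: S2  (read d: S4→S2)

The earliest repeat is at step j = 4: A is in S2, which it already visited at step i = 3.

S2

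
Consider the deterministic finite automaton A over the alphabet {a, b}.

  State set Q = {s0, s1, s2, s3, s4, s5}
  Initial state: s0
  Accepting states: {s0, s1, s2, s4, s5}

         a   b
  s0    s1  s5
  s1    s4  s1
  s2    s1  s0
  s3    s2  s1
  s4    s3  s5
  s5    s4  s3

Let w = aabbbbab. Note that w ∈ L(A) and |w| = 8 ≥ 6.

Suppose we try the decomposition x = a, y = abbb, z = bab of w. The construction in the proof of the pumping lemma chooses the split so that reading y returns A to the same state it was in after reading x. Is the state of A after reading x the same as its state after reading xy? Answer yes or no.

yes

State sequence: s0 -a-> s1 -a-> s4 -b-> s5 -b-> s3 -b-> s1

After x (step 1): s1. After xy (step 5): s1.
They match, so y = abbb drives A around a cycle from s1 back to itself; pumping y any number of times keeps A in s1 before reading z, and xyⁱz ∈ L(A) for every i ≥ 0.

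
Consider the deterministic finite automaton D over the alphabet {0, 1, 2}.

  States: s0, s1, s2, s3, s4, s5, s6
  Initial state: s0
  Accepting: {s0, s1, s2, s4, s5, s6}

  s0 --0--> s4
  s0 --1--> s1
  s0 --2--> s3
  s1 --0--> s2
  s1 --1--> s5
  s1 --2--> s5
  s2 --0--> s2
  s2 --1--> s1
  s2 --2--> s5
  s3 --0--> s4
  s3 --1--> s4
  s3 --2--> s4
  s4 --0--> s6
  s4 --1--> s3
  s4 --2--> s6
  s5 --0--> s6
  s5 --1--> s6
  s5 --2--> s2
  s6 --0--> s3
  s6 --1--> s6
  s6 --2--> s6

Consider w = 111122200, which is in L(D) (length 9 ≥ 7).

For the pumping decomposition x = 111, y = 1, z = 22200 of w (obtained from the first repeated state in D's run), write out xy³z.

11111122200

xy^3z = 111·1·1·1·22200 = 11111122200.
Reading y = 1 takes D from s6 back to s6, so after x·y·y·y the machine is still in s6, and z then leads to the accepting state s4. Hence 11111122200 ∈ L(D).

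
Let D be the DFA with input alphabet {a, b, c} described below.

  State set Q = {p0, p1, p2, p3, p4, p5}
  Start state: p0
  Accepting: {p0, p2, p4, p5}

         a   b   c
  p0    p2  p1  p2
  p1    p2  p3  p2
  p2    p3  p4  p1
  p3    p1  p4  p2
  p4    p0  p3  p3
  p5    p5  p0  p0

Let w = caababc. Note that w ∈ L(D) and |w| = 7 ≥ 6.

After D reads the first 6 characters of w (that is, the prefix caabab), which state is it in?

p3

Run of D on the first 6 characters of w = c a a b a b:
  step 0: p0  (start)
  step 1: p2  (read c: p0→p2)
  step 2: p3  (read a: p2→p3)
  step 3: p1  (read a: p3→p1)
  step 4: p3  (read b: p1→p3)
  step 5: p1  (read a: p3→p1)
  step 6: p3  (read b: p1→p3)

After reading 6 characters, D is in state p3.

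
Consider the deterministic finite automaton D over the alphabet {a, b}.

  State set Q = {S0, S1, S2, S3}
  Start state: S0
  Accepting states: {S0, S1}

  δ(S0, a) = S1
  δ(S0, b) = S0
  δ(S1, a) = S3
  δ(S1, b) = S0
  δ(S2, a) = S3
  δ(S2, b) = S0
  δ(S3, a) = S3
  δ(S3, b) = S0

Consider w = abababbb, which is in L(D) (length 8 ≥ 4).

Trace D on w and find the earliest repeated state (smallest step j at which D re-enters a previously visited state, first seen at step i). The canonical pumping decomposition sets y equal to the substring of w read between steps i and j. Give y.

State sequence: S0 -a-> S1 -b-> S0 -a-> S1 -b-> S0 -a-> S1 -b-> S0 -b-> S0 -b-> S0
First repeat at step 2: S0 was already visited.

So i = 0, j = 2, giving x = w[0:0] = ε, y = w[0:2] = ab, z = w[2:8] = ababbb.
Check: |xy| = 2 ≤ 4 and |y| = 2 ≥ 1. Reading y takes D from S0 back to S0, so every xyⁱz is accepted.

ab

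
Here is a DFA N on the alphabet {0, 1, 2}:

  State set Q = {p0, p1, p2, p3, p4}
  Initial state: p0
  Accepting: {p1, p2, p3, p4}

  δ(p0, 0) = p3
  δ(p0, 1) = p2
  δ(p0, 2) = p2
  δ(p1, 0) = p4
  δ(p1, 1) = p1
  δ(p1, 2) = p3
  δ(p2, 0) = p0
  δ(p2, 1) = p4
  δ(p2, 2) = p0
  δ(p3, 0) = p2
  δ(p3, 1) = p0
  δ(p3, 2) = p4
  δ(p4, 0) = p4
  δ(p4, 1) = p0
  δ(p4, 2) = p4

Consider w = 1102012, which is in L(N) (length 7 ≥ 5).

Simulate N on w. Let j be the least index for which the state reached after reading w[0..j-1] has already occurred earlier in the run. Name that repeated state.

State sequence: p0 -1-> p2 -1-> p4 -0-> p4 -2-> p4 -0-> p4 -1-> p0 -2-> p2
First repeat at step 3: p4 was already visited.

The earliest repeat is at step j = 3: N is in p4, which it already visited at step i = 2.
With |Q| = 5, pigeonhole forces a state repeat no later than step 5; the substring read between the first and second visits to that state can be pumped.

p4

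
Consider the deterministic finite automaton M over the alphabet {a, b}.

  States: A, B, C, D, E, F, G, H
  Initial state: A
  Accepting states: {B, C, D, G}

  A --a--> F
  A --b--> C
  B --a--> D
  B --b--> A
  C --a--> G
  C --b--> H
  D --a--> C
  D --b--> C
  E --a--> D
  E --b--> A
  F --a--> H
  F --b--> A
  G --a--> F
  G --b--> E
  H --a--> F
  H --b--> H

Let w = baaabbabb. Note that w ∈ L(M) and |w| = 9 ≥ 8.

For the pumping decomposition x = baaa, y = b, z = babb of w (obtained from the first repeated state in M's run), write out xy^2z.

xy^2z = baaa·b·b·babb = baaabbbabb.
Reading y = b takes M from H back to H, so after x·y·y the machine is still in H, and z then leads to the accepting state C. Hence baaabbbabb ∈ L(M).

baaabbbabb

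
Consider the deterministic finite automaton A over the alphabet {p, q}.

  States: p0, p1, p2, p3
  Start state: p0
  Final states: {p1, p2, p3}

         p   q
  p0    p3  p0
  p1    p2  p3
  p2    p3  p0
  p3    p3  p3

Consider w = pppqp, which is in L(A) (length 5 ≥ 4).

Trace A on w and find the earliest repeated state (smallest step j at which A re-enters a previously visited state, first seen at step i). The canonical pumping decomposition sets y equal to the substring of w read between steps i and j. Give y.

State sequence: p0 -p-> p3 -p-> p3 -p-> p3 -q-> p3 -p-> p3
First repeat at step 2: p3 was already visited.

So i = 1, j = 2, giving x = w[0:1] = p, y = w[1:2] = p, z = w[2:5] = pqp.
Check: |xy| = 2 ≤ 4 and |y| = 1 ≥ 1. Reading y takes A from p3 back to p3, so every xyⁱz is accepted.

p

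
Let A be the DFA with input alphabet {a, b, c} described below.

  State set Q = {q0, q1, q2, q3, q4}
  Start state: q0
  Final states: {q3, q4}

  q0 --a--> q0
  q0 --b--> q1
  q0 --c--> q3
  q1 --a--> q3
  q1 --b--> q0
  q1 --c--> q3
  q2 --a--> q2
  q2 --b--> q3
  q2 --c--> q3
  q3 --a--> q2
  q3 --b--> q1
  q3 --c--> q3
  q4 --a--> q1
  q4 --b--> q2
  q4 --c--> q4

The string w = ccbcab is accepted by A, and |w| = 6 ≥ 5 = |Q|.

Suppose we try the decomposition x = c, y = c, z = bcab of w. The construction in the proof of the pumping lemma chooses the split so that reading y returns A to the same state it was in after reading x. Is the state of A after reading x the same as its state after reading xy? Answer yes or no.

yes

State sequence: q0 -c-> q3 -c-> q3

After x (step 1): q3. After xy (step 2): q3.
They match, so y = c drives A around a cycle from q3 back to itself; pumping y any number of times keeps A in q3 before reading z, and xyⁱz ∈ L(A) for every i ≥ 0.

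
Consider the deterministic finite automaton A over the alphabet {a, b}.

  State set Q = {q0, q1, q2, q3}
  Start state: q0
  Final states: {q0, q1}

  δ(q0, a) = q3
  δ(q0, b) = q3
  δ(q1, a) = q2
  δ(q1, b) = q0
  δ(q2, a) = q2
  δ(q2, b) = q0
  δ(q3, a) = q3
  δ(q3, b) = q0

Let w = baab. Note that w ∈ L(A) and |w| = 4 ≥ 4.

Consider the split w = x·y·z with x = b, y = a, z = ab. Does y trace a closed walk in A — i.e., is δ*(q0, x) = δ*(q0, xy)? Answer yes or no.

yes

Run of A on the first 2 characters of w = b a:
  step 0: q0  (start)
  step 1: q3  (read b: q0→q3)
  step 2: q3  (read a: q3→q3)

After x (step 1): q3. After xy (step 2): q3.
They match, so y = a drives A around a cycle from q3 back to itself; pumping y any number of times keeps A in q3 before reading z, and xyⁱz ∈ L(A) for every i ≥ 0.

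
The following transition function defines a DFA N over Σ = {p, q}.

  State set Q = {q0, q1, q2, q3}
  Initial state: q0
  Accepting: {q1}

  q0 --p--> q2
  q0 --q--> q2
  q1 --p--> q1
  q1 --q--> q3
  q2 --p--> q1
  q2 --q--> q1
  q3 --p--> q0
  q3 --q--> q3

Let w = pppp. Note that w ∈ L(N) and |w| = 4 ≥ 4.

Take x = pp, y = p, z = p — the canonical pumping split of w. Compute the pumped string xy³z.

xy^3z = pp·p·p·p·p = pppppp.
Reading y = p takes N from q1 back to q1, so after x·y·y·y the machine is still in q1, and z then leads to the accepting state q1. Hence pppppp ∈ L(N).

pppppp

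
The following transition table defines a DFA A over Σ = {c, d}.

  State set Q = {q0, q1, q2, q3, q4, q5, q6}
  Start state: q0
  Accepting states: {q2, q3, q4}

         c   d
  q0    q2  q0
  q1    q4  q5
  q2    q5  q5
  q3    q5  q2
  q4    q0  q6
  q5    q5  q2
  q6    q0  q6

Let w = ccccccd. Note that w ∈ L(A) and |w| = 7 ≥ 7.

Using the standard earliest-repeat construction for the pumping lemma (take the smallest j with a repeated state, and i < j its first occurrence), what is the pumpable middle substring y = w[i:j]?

Run of A on w = c c c c c c d:
  step 0: q0  (start)
  step 1: q2  (read c: q0→q2)
  step 2: q5  (read c: q2→q5)
  step 3: q5  (read c: q5→q5)   ← first repeat (q5 seen earlier)
  step 4: q5  (read c: q5→q5)
  step 5: q5  (read c: q5→q5)
  step 6: q5  (read c: q5→q5)
  step 7: q2  (read d: q5→q2)

So i = 2, j = 3, giving x = w[0:2] = cc, y = w[2:3] = c, z = w[3:7] = cccd.
Check: |xy| = 3 ≤ 7 and |y| = 1 ≥ 1. Reading y takes A from q5 back to q5, so every xyⁱz is accepted.
Since A has 7 states, any run of length ≥ 7 visits 7+1 states, so by pigeonhole some state repeats within the first 7 steps — that repeat gives the pumpable loop.

c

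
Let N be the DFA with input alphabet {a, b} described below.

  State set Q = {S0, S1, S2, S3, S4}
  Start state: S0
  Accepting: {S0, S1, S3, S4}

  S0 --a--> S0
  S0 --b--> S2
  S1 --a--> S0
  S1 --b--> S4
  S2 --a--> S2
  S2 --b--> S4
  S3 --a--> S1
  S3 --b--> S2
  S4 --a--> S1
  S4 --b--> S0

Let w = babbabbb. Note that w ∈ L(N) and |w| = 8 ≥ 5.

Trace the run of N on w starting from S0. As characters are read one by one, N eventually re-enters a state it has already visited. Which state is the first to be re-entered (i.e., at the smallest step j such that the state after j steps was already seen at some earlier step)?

S2

Run of N on w = b a b b a b b b:
  step 0: S0  (start)
  step 1: S2  (read b: S0→S2)
  step 2: S2  (read a: S2→S2)   ← first repeat (S2 seen earlier)
  step 3: S4  (read b: S2→S4)
  step 4: S0  (read b: S4→S0)
  step 5: S0  (read a: S0→S0)
  step 6: S2  (read b: S0→S2)
  step 7: S4  (read b: S2→S4)
  step 8: S0  (read b: S4→S0)

The earliest repeat is at step j = 2: N is in S2, which it already visited at step i = 1.
With |Q| = 5, pigeonhole forces a state repeat no later than step 5; the substring read between the first and second visits to that state can be pumped.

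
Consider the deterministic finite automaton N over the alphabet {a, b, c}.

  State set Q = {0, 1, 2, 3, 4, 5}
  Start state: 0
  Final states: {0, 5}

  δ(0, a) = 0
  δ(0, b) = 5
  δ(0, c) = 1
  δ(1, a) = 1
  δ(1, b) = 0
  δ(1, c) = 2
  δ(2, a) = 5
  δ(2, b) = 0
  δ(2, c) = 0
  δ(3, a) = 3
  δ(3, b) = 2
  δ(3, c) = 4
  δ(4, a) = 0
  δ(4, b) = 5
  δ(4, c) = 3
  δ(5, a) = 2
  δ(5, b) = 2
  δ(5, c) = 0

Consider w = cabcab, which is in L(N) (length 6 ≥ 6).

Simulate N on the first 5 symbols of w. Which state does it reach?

Run of N on the first 5 characters of w = c a b c a:
  step 0: 0  (start)
  step 1: 1  (read c: 0→1)
  step 2: 1  (read a: 1→1)
  step 3: 0  (read b: 1→0)
  step 4: 1  (read c: 0→1)
  step 5: 1  (read a: 1→1)

After reading 5 characters, N is in state 1.
(This kind of state-tracing is the core of the pumping-lemma construction: with 6 states, pigeonhole forces a repeat within the first 6 steps.)

1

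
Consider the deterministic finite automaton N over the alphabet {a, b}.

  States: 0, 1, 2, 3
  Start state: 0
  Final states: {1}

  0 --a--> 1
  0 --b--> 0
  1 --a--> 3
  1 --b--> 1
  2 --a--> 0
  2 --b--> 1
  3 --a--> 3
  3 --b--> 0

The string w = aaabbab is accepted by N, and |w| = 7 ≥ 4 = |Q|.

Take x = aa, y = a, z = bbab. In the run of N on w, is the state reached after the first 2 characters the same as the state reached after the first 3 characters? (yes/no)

yes

State sequence: 0 -a-> 1 -a-> 3 -a-> 3

After x (step 2): 3. After xy (step 3): 3.
They match, so y = a drives N around a cycle from 3 back to itself; pumping y any number of times keeps N in 3 before reading z, and xyⁱz ∈ L(N) for every i ≥ 0.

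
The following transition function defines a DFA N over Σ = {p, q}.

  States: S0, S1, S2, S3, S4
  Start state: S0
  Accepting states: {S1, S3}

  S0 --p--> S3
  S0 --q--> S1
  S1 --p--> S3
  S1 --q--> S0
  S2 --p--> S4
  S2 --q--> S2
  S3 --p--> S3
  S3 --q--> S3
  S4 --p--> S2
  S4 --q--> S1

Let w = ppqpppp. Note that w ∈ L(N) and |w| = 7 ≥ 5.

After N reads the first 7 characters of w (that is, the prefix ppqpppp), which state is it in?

S3

Run of N on the first 7 characters of w = p p q p p p p:
  step 0: S0  (start)
  step 1: S3  (read p: S0→S3)
  step 2: S3  (read p: S3→S3)
  step 3: S3  (read q: S3→S3)
  step 4: S3  (read p: S3→S3)
  step 5: S3  (read p: S3→S3)
  step 6: S3  (read p: S3→S3)
  step 7: S3  (read p: S3→S3)

After reading 7 characters, N is in state S3.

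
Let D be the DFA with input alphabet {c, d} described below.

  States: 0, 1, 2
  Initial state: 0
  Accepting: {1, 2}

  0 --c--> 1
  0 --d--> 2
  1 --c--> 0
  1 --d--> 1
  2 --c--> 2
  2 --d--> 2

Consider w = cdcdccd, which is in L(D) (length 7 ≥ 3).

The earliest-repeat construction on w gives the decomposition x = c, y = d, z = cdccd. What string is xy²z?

xy^2z = c·d·d·cdccd = cddcdccd.
Reading y = d takes D from 1 back to 1, so after x·y·y the machine is still in 1, and z then leads to the accepting state 2. Hence cddcdccd ∈ L(D).

cddcdccd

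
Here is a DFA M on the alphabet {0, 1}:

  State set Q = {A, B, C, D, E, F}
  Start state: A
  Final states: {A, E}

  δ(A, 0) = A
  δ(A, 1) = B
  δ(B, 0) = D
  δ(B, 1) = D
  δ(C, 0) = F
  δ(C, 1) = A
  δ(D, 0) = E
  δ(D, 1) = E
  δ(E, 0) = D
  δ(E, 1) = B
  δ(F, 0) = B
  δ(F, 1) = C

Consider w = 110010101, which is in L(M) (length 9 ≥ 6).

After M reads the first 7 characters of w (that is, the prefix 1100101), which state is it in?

E

Run of M on the first 7 characters of w = 1 1 0 0 1 0 1:
  step 0: A  (start)
  step 1: B  (read 1: A→B)
  step 2: D  (read 1: B→D)
  step 3: E  (read 0: D→E)
  step 4: D  (read 0: E→D)
  step 5: E  (read 1: D→E)
  step 6: D  (read 0: E→D)
  step 7: E  (read 1: D→E)

After reading 7 characters, M is in state E.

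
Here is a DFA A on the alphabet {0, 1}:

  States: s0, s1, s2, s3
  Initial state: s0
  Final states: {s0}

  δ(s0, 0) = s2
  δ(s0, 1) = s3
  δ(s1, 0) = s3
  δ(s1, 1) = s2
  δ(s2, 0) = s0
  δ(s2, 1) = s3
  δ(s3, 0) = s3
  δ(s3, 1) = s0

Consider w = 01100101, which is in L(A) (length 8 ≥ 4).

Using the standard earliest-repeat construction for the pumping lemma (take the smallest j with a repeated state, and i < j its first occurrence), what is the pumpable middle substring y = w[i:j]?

State sequence: s0 -0-> s2 -1-> s3 -1-> s0 -0-> s2 -0-> s0 -1-> s3 -0-> s3 -1-> s0
First repeat at step 3: s0 was already visited.

So i = 0, j = 3, giving x = w[0:0] = ε, y = w[0:3] = 011, z = w[3:8] = 00101.
Check: |xy| = 3 ≤ 4 and |y| = 3 ≥ 1. Reading y takes A from s0 back to s0, so every xyⁱz is accepted.

011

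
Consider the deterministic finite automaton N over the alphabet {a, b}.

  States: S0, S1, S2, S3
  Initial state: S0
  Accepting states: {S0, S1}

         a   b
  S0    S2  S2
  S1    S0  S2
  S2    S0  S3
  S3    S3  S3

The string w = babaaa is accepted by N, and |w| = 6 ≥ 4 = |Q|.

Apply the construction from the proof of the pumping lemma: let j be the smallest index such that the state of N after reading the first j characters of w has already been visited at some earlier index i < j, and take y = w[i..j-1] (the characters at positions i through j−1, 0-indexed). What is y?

ba

State sequence: S0 -b-> S2 -a-> S0 -b-> S2 -a-> S0 -a-> S2 -a-> S0
First repeat at step 2: S0 was already visited.

So i = 0, j = 2, giving x = w[0:0] = ε, y = w[0:2] = ba, z = w[2:6] = baaa.
Check: |xy| = 2 ≤ 4 and |y| = 2 ≥ 1. Reading y takes N from S0 back to S0, so every xyⁱz is accepted.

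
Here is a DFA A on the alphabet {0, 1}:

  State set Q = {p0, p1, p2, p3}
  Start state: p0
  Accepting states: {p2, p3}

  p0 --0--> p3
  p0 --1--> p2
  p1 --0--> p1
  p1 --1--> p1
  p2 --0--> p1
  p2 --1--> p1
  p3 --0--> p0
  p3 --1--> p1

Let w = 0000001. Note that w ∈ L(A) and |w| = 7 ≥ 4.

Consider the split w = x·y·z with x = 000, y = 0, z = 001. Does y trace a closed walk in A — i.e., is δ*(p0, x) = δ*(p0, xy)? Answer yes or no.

no

State sequence: p0 -0-> p3 -0-> p0 -0-> p3 -0-> p0

After x (step 3): p3. After xy (step 4): p0.
They differ (p3 ≠ p0), so y is not a cycle from the state after x; this split is not the one the pumping-lemma construction produces, and pumping y need not keep the string in L(A).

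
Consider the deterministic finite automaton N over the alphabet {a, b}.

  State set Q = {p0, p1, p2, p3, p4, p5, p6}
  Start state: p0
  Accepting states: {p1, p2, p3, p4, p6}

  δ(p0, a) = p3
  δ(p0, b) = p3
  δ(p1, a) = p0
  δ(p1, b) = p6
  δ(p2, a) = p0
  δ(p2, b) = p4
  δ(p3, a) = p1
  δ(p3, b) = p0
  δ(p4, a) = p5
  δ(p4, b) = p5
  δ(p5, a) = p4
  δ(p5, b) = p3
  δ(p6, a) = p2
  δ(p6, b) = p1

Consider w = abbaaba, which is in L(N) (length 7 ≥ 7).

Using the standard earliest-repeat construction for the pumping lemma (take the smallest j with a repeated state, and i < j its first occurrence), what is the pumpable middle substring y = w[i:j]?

Run of N on w = a b b a a b a:
  step 0: p0  (start)
  step 1: p3  (read a: p0→p3)
  step 2: p0  (read b: p3→p0)   ← first repeat (p0 seen earlier)
  step 3: p3  (read b: p0→p3)
  step 4: p1  (read a: p3→p1)
  step 5: p0  (read a: p1→p0)
  step 6: p3  (read b: p0→p3)
  step 7: p1  (read a: p3→p1)

So i = 0, j = 2, giving x = w[0:0] = ε, y = w[0:2] = ab, z = w[2:7] = baaba.
Check: |xy| = 2 ≤ 7 and |y| = 2 ≥ 1. Reading y takes N from p0 back to p0, so every xyⁱz is accepted.

ab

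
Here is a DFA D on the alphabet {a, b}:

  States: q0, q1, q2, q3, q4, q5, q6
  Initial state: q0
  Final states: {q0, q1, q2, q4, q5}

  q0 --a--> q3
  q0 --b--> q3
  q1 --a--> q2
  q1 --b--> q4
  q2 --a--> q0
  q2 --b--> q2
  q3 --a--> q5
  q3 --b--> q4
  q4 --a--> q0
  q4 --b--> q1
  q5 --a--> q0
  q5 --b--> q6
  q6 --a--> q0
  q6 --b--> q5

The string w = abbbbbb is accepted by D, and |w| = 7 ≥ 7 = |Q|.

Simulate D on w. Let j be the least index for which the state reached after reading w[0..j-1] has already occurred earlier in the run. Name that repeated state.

Run of D on w = a b b b b b b:
  step 0: q0  (start)
  step 1: q3  (read a: q0→q3)
  step 2: q4  (read b: q3→q4)
  step 3: q1  (read b: q4→q1)
  step 4: q4  (read b: q1→q4)   ← first repeat (q4 seen earlier)
  step 5: q1  (read b: q4→q1)
  step 6: q4  (read b: q1→q4)
  step 7: q1  (read b: q4→q1)

The earliest repeat is at step j = 4: D is in q4, which it already visited at step i = 2.
The DFA has 7 states, so the proof of the pumping lemma guarantees a repeated state among the first 7+1 visited; the segment between the two visits is the pumpable y.

q4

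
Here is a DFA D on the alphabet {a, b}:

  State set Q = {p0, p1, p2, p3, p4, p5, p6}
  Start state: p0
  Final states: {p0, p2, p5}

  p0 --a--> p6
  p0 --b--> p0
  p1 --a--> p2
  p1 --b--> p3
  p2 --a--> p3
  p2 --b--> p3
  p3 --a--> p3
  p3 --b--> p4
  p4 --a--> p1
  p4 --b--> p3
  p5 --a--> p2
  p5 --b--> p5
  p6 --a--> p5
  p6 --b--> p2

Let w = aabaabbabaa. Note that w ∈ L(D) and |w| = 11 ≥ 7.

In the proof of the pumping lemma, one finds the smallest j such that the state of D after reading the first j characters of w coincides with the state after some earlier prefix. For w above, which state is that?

p5

State sequence: p0 -a-> p6 -a-> p5 -b-> p5 -a-> p2 -a-> p3 -b-> p4 -b-> p3 -a-> p3 -b-> p4 -a-> p1 -a-> p2
First repeat at step 3: p5 was already visited.

The earliest repeat is at step j = 3: D is in p5, which it already visited at step i = 2.
The DFA has 7 states, so the proof of the pumping lemma guarantees a repeated state among the first 7+1 visited; the segment between the two visits is the pumpable y.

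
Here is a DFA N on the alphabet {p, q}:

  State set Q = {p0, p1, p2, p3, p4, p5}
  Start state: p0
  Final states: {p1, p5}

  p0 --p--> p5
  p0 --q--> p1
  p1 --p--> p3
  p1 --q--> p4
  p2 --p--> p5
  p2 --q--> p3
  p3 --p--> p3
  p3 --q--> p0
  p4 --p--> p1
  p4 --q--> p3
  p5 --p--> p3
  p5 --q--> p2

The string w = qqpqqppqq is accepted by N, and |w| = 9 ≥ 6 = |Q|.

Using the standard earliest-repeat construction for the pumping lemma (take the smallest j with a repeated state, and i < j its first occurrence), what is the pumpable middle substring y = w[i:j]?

Run of N on w = q q p q q p p q q:
  step 0: p0  (start)
  step 1: p1  (read q: p0→p1)
  step 2: p4  (read q: p1→p4)
  step 3: p1  (read p: p4→p1)   ← first repeat (p1 seen earlier)
  step 4: p4  (read q: p1→p4)
  step 5: p3  (read q: p4→p3)
  step 6: p3  (read p: p3→p3)
  step 7: p3  (read p: p3→p3)
  step 8: p0  (read q: p3→p0)
  step 9: p1  (read q: p0→p1)

So i = 1, j = 3, giving x = w[0:1] = q, y = w[1:3] = qp, z = w[3:9] = qqppqq.
Check: |xy| = 3 ≤ 6 and |y| = 2 ≥ 1. Reading y takes N from p1 back to p1, so every xyⁱz is accepted.

qp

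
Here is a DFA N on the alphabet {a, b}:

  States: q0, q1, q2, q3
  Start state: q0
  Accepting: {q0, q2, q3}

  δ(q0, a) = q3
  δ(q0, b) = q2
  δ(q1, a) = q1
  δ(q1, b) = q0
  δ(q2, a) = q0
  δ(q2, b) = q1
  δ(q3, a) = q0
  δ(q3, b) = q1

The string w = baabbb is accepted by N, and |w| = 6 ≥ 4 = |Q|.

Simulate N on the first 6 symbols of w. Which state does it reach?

Run of N on the first 6 characters of w = b a a b b b:
  step 0: q0  (start)
  step 1: q2  (read b: q0→q2)
  step 2: q0  (read a: q2→q0)
  step 3: q3  (read a: q0→q3)
  step 4: q1  (read b: q3→q1)
  step 5: q0  (read b: q1→q0)
  step 6: q2  (read b: q0→q2)

After reading 6 characters, N is in state q2.
(This kind of state-tracing is the core of the pumping-lemma construction: with 4 states, pigeonhole forces a repeat within the first 4 steps.)

q2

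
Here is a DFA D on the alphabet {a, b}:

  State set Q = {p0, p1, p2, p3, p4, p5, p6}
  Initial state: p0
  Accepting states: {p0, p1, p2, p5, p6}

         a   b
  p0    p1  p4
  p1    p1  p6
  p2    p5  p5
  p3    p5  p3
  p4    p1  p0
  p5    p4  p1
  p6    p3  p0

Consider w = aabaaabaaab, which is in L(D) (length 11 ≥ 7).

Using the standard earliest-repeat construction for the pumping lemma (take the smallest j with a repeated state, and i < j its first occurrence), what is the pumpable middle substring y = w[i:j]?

a

Run of D on w = a a b a a a b a a a b:
  step 0: p0  (start)
  step 1: p1  (read a: p0→p1)
  step 2: p1  (read a: p1→p1)   ← first repeat (p1 seen earlier)
  step 3: p6  (read b: p1→p6)
  step 4: p3  (read a: p6→p3)
  step 5: p5  (read a: p3→p5)
  step 6: p4  (read a: p5→p4)
  step 7: p0  (read b: p4→p0)
  step 8: p1  (read a: p0→p1)
  step 9: p1  (read a: p1→p1)
  step 10: p1  (read a: p1→p1)
  step 11: p6  (read b: p1→p6)

So i = 1, j = 2, giving x = w[0:1] = a, y = w[1:2] = a, z = w[2:11] = baaabaaab.
Check: |xy| = 2 ≤ 7 and |y| = 1 ≥ 1. Reading y takes D from p1 back to p1, so every xyⁱz is accepted.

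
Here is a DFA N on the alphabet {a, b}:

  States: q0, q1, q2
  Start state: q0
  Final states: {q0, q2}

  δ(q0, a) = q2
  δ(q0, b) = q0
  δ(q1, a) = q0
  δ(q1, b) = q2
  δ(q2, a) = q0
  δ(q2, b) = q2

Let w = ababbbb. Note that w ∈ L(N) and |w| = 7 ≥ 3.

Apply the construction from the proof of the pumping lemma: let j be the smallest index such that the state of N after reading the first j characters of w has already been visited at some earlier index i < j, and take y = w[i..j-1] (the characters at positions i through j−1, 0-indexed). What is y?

b

Run of N on w = a b a b b b b:
  step 0: q0  (start)
  step 1: q2  (read a: q0→q2)
  step 2: q2  (read b: q2→q2)   ← first repeat (q2 seen earlier)
  step 3: q0  (read a: q2→q0)
  step 4: q0  (read b: q0→q0)
  step 5: q0  (read b: q0→q0)
  step 6: q0  (read b: q0→q0)
  step 7: q0  (read b: q0→q0)

So i = 1, j = 2, giving x = w[0:1] = a, y = w[1:2] = b, z = w[2:7] = abbbb.
Check: |xy| = 2 ≤ 3 and |y| = 1 ≥ 1. Reading y takes N from q2 back to q2, so every xyⁱz is accepted.
The DFA has 3 states, so the proof of the pumping lemma guarantees a repeated state among the first 3+1 visited; the segment between the two visits is the pumpable y.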